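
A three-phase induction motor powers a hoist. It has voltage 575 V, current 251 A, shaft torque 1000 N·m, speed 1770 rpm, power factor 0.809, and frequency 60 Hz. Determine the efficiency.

91.7 %

ω = 2π × 1770/60 = 185.4 rad/s; P_out = τω = 1000 × 185.4 = 185400 W
P_in = √3·V_L·I_L·cosφ = 1.732 × 575 × 251 × 0.809 = 202226 W
η = P_out / P_in = 185400 / 202226 = 0.917 = 91.7%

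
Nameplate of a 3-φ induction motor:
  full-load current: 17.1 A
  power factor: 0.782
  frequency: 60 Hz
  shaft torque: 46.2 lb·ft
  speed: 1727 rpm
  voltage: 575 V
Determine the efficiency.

85.1 %

τ = 46.2 lb·ft × 1.356 = 62.65 N·m
ω = 2π × 1727/60 = 180.9 rad/s; P_out = τω = 62.65 × 180.9 = 11333 W
P_in = √3·V_L·I_L·cosφ = 1.732 × 575 × 17.1 × 0.782 = 13317 W
η = P_out / P_in = 11333 / 13317 = 0.851 = 85.1%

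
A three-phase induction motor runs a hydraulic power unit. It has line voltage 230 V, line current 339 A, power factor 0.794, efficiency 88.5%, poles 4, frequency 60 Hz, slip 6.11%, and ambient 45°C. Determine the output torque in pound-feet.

395 lb·ft

P_in = √3·V·I·cosφ = 1.732 × 230 × 339 × 0.794 = 107225 W
P_out = η·P_in = 0.885 × 107225 = 94894 W
n_s = 120×60/4 = 1800 rpm; n = 1800×(1−0.0611) = 1690 rpm
ω = 2π×1690/60 = 177 rad/s
τ = P_out/ω = 94894/177 = 536.1 N·m
In lb·ft: 536.1/1.356 = 395 lb·ft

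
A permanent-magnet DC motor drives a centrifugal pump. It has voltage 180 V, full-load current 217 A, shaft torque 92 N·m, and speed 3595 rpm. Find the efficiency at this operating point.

ω = 2π × 3595/60 = 376.5 rad/s; P_out = τω = 92 × 376.5 = 34638 W
P_in = V·I = 180 × 217 = 39060 W
η = P_out / P_in = 34638 / 39060 = 0.887 = 88.7%

88.7 %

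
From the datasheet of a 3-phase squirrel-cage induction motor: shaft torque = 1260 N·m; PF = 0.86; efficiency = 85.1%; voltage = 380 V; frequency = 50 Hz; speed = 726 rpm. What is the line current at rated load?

ω = 2π×726/60 = 76.03 rad/s; P_out = τω = 1260 × 76.03 = 95798 W
P_in = P_out / η = 95798 / 0.851 = 112571 W
I_L = P_in / (√3·V_L·cosφ) = 112571 / (1.732 × 380 × 0.86) = 199 A

199 A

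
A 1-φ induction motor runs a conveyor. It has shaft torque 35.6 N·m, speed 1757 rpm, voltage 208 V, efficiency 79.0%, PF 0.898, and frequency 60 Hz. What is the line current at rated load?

ω = 2π×1757/60 = 184 rad/s; P_out = τω = 35.6 × 184 = 6550 W
P_in = P_out / η = 6550 / 0.790 = 8291 W
I = P_in / (V·cosφ) = 8291 / (208 × 0.898) = 44.4 A

44.4 A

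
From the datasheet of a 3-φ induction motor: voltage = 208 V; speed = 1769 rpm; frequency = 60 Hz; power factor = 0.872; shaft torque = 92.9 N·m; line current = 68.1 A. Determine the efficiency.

80.4 %

ω = 2π × 1769/60 = 185.2 rad/s; P_out = τω = 92.9 × 185.2 = 17205 W
P_in = √3·V_L·I_L·cosφ = 1.732 × 208 × 68.1 × 0.872 = 21393 W
η = P_out / P_in = 17205 / 21393 = 0.804 = 80.4%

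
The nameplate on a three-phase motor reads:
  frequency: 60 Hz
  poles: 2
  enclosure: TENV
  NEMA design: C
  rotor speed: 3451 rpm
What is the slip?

n_s = 120f/p = 120×60/2 = 3600 rpm
s = (n_s − n)/n_s = (3600 − 3451)/3600 = 0.0414

4.1 %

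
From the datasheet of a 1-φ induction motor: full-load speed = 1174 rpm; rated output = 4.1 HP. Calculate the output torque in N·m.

24.9 N·m

P_out = 4.1 × 746 = 3059 W
ω = 2π × 1174/60 = 122.9 rad/s
τ = P_out/ω = 3059/122.9 = 24.9 N·m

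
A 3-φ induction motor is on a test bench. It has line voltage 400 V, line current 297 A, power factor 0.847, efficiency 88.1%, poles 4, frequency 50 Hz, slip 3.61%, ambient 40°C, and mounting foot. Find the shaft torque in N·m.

1010 N·m

P_in = √3·V·I·cosφ = 1.732 × 400 × 297 × 0.847 = 174280 W
P_out = η·P_in = 0.881 × 174280 = 153541 W
n_s = 120×50/4 = 1500 rpm; n = 1500×(1−0.0361) = 1446 rpm
ω = 2π×1446/60 = 151.4 rad/s
τ = P_out/ω = 153541/151.4 = 1010 N·m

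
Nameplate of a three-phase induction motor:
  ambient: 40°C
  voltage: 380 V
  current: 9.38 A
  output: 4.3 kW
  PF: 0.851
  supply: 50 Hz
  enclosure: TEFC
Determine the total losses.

P_in = √3·V·I·cosφ = 1.732×380×9.38×0.851 = 5254 W
P_out = 4300 W
Losses = P_in − P_out = 5254 − 4300 = 954 W

954 W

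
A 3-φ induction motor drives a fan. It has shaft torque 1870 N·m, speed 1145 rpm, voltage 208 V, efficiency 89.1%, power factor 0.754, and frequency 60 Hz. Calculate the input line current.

926 A

ω = 2π×1145/60 = 119.9 rad/s; P_out = τω = 1870 × 119.9 = 224213 W
P_in = P_out / η = 224213 / 0.891 = 251642 W
I_L = P_in / (√3·V_L·cosφ) = 251642 / (1.732 × 208 × 0.754) = 926 A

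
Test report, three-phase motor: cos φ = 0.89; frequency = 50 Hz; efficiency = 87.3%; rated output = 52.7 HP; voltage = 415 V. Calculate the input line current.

70.4 A

P_out = 52.7 × 746 = 39314 W
P_in = P_out / η = 39314 / 0.873 = 45033 W
I_L = P_in / (√3·V_L·cosφ) = 45033 / (1.732 × 415 × 0.89) = 70.4 A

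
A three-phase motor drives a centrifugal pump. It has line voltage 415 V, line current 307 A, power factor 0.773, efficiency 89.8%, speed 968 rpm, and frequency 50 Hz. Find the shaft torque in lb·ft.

1110 lb·ft

P_in = √3·V·I·cosφ = 1.732 × 415 × 307 × 0.773 = 170574 W
P_out = η·P_in = 0.898 × 170574 = 153175 W
n = 968 rpm
ω = 2π×968/60 = 101.4 rad/s
τ = P_out/ω = 153175/101.4 = 1511 N·m
In lb·ft: 1511/1.356 = 1110 lb·ft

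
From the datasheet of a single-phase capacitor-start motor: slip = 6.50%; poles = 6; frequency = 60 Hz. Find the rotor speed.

n_s = 120f/p = 120×60/6 = 1200 rpm
n = n_s(1 − s) = 1200 × (1 − 0.065) = 1122 rpm

1122 rpm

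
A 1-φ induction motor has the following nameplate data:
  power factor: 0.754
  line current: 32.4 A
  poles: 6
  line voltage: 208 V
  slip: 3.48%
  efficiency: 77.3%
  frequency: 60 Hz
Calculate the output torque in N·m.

32.4 N·m

P_in = V·I·cosφ = 208 × 32.4 × 0.754 = 5081 W
P_out = η·P_in = 0.773 × 5081 = 3928 W
n_s = 120×60/6 = 1200 rpm; n = 1200×(1−0.0348) = 1158 rpm
ω = 2π×1158/60 = 121.3 rad/s
τ = P_out/ω = 3928/121.3 = 32.4 N·m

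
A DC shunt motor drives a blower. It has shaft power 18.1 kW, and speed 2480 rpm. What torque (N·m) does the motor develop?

ω = 2π × 2480/60 = 259.7 rad/s
τ = P/ω = 18100/259.7 = 69.7 N·m

69.7 N·m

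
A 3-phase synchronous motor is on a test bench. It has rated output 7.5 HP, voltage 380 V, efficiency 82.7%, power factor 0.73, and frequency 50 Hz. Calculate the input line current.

P_out = 7.5 × 746 = 5595 W
P_in = P_out / η = 5595 / 0.827 = 6765 W
I_L = P_in / (√3·V_L·cosφ) = 6765 / (1.732 × 380 × 0.73) = 14.1 A

14.1 A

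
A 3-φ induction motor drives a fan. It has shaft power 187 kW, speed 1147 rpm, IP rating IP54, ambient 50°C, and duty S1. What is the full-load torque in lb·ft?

1150 lb·ft

ω = 2π × 1147/60 = 120.1 rad/s
τ = P/ω = 187000/120.1 = 1557 N·m
In lb·ft: 1557/1.356 = 1150 lb·ft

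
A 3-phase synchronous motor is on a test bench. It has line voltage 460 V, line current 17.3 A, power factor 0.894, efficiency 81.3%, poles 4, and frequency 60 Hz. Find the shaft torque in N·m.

53.1 N·m

P_in = √3·V·I·cosφ = 1.732 × 460 × 17.3 × 0.894 = 12322 W
P_out = η·P_in = 0.813 × 12322 = 10018 W
n = n_s = 120×60/4 = 1800 rpm (synchronous)
ω = 2π×1800/60 = 188.5 rad/s
τ = P_out/ω = 10018/188.5 = 53.1 N·m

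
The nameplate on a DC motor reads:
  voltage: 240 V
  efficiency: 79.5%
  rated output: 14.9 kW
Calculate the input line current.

P_out = 14.9 kW = 14900 W
P_in = P_out / η = 14900 / 0.795 = 18742 W
I = P_in / V = 18742 / 240 = 78.1 A

78.1 A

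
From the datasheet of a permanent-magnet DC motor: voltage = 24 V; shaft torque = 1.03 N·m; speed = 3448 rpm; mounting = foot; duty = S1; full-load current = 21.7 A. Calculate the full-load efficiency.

71.4 %

ω = 2π × 3448/60 = 361.1 rad/s; P_out = τω = 1.03 × 361.1 = 372 W
P_in = V·I = 24 × 21.7 = 521 W
η = P_out / P_in = 372 / 521 = 0.714 = 71.4%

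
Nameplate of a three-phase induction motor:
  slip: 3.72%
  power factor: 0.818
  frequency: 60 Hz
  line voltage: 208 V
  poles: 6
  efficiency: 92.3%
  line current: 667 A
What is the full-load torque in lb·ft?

1110 lb·ft

P_in = √3·V·I·cosφ = 1.732 × 208 × 667 × 0.818 = 196558 W
P_out = η·P_in = 0.923 × 196558 = 181423 W
n_s = 120×60/6 = 1200 rpm; n = 1200×(1−0.0372) = 1155 rpm
ω = 2π×1155/60 = 121 rad/s
τ = P_out/ω = 181423/121 = 1499 N·m
In lb·ft: 1499/1.356 = 1110 lb·ft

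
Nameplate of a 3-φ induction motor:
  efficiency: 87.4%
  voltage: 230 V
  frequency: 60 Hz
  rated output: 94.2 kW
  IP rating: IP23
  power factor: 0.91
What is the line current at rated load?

297 A

P_out = 94.2 kW = 94200 W
P_in = P_out / η = 94200 / 0.874 = 107780 W
I_L = P_in / (√3·V_L·cosφ) = 107780 / (1.732 × 230 × 0.91) = 297 A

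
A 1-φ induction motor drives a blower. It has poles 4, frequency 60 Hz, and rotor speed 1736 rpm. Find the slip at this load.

3.6 %

n_s = 120f/p = 120×60/4 = 1800 rpm
s = (n_s − n)/n_s = (1800 − 1736)/1800 = 0.0356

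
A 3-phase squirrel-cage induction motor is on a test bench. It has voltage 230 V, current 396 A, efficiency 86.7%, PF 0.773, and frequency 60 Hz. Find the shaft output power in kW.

106 kW

P_in = √3·V·I·cosφ = 1.732 × 230 × 396 × 0.773 = 121941 W
P_out = η·P_in = 0.867 × 121941 = 105723 W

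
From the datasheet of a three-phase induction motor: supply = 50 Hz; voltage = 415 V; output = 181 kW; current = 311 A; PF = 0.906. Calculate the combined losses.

P_in = √3·V·I·cosφ = 1.732×415×311×0.906 = 202528 W
P_out = 181000 W
Losses = P_in − P_out = 202528 − 181000 = 21528 W

21.5 kW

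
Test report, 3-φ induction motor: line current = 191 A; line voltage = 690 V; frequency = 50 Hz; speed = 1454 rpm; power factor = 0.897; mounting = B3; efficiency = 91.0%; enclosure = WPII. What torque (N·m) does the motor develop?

P_in = √3·V·I·cosφ = 1.732 × 690 × 191 × 0.897 = 204749 W
P_out = η·P_in = 0.91 × 204749 = 186322 W
n = 1454 rpm
ω = 2π×1454/60 = 152.3 rad/s
τ = P_out/ω = 186322/152.3 = 1220 N·m

1220 N·m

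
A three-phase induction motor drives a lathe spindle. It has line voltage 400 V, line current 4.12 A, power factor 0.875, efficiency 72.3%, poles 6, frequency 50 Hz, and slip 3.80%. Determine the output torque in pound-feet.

P_in = √3·V·I·cosφ = 1.732 × 400 × 4.12 × 0.875 = 2498 W
P_out = η·P_in = 0.723 × 2498 = 1806 W
n_s = 120×50/6 = 1000 rpm; n = 1000×(1−0.038) = 962 rpm
ω = 2π×962/60 = 100.7 rad/s
τ = P_out/ω = 1806/100.7 = 17.93 N·m
In lb·ft: 17.93/1.356 = 13.2 lb·ft

13.2 lb·ft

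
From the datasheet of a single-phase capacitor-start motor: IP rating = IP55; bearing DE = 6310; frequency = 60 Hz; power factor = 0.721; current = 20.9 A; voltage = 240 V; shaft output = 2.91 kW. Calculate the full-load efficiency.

P_out = 2.91 kW = 2910 W
P_in = V·I·cosφ = 240 × 20.9 × 0.721 = 3617 W
η = P_out / P_in = 2910 / 3617 = 0.805 = 80.5%

80.5 %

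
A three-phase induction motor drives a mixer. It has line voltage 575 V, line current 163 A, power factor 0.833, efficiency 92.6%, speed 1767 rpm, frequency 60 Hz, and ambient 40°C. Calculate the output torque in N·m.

P_in = √3·V·I·cosφ = 1.732 × 575 × 163 × 0.833 = 135222 W
P_out = η·P_in = 0.926 × 135222 = 125216 W
n = 1767 rpm
ω = 2π×1767/60 = 185 rad/s
τ = P_out/ω = 125216/185 = 677 N·m

677 N·m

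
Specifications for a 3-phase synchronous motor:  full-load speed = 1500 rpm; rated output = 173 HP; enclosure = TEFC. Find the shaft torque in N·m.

P_out = 173 × 746 = 129058 W
ω = 2π × 1500/60 = 157.1 rad/s
τ = P_out/ω = 129058/157.1 = 822 N·m

822 N·m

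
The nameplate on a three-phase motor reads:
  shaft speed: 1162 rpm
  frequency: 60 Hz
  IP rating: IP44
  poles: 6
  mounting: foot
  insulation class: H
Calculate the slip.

n_s = 120f/p = 120×60/6 = 1200 rpm
s = (n_s − n)/n_s = (1200 − 1162)/1200 = 0.0317

3.2 %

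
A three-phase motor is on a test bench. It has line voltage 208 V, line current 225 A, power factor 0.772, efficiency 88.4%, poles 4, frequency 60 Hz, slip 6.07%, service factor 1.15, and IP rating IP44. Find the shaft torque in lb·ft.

P_in = √3·V·I·cosφ = 1.732 × 208 × 225 × 0.772 = 62576 W
P_out = η·P_in = 0.884 × 62576 = 55317 W
n_s = 120×60/4 = 1800 rpm; n = 1800×(1−0.0607) = 1691 rpm
ω = 2π×1691/60 = 177.1 rad/s
τ = P_out/ω = 55317/177.1 = 312.3 N·m
In lb·ft: 312.3/1.356 = 230 lb·ft

230 lb·ft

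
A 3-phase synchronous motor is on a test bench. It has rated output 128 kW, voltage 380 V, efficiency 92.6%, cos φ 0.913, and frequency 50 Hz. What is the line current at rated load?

P_out = 128 kW = 128000 W
P_in = P_out / η = 128000 / 0.926 = 138229 W
I_L = P_in / (√3·V_L·cosφ) = 138229 / (1.732 × 380 × 0.913) = 230 A

230 A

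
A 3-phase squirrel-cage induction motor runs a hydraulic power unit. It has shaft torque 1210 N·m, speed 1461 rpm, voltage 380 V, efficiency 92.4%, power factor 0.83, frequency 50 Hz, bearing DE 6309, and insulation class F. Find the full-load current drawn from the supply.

367 A

ω = 2π×1461/60 = 153 rad/s; P_out = τω = 1210 × 153 = 185130 W
P_in = P_out / η = 185130 / 0.924 = 200357 W
I_L = P_in / (√3·V_L·cosφ) = 200357 / (1.732 × 380 × 0.83) = 367 A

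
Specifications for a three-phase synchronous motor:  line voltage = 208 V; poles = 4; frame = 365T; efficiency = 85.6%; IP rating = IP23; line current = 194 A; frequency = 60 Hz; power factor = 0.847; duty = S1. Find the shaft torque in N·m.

269 N·m

P_in = √3·V·I·cosφ = 1.732 × 208 × 194 × 0.847 = 59197 W
P_out = η·P_in = 0.856 × 59197 = 50673 W
n = n_s = 120×60/4 = 1800 rpm (synchronous)
ω = 2π×1800/60 = 188.5 rad/s
τ = P_out/ω = 50673/188.5 = 269 N·m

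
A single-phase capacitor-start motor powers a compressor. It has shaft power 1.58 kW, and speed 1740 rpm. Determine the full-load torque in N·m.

8.67 N·m

ω = 2π × 1740/60 = 182.2 rad/s
τ = P/ω = 1580/182.2 = 8.67 N·m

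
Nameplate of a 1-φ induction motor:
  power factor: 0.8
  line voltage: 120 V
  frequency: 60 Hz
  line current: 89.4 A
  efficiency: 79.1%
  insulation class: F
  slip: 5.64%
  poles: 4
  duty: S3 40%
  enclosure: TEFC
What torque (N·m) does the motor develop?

P_in = V·I·cosφ = 120 × 89.4 × 0.8 = 8582 W
P_out = η·P_in = 0.791 × 8582 = 6788 W
n_s = 120×60/4 = 1800 rpm; n = 1800×(1−0.0564) = 1698 rpm
ω = 2π×1698/60 = 177.8 rad/s
τ = P_out/ω = 6788/177.8 = 38.2 N·m

38.2 N·m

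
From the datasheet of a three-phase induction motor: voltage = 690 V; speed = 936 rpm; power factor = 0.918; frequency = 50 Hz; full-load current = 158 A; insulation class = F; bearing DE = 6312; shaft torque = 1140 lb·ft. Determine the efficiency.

τ = 1140 lb·ft × 1.356 = 1546 N·m
ω = 2π × 936/60 = 98.02 rad/s; P_out = τω = 1546 × 98.02 = 151539 W
P_in = √3·V_L·I_L·cosφ = 1.732 × 690 × 158 × 0.918 = 173339 W
η = P_out / P_in = 151539 / 173339 = 0.874 = 87.4%

87.4 %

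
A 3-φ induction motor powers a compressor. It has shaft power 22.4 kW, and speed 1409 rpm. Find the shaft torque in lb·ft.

112 lb·ft

ω = 2π × 1409/60 = 147.6 rad/s
τ = P/ω = 22400/147.6 = 151.8 N·m
In lb·ft: 151.8/1.356 = 112 lb·ft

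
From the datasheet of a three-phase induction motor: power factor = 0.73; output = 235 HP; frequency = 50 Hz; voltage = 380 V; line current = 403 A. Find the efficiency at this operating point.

P_out = 235 × 746 = 175310 W
P_in = √3·V_L·I_L·cosφ = 1.732 × 380 × 403 × 0.73 = 193624 W
η = P_out / P_in = 175310 / 193624 = 0.905 = 90.5%

90.5 %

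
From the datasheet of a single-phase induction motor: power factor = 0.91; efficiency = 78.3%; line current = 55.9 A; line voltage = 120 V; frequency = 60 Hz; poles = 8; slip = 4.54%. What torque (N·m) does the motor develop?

P_in = V·I·cosφ = 120 × 55.9 × 0.91 = 6104 W
P_out = η·P_in = 0.783 × 6104 = 4779 W
n_s = 120×60/8 = 900 rpm; n = 900×(1−0.0454) = 859 rpm
ω = 2π×859/60 = 89.95 rad/s
τ = P_out/ω = 4779/89.95 = 53.1 N·m

53.1 N·m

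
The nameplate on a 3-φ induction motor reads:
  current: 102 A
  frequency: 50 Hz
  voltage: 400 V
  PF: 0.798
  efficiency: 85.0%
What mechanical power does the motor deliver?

47.9 kW

P_in = √3·V·I·cosφ = 1.732 × 400 × 102 × 0.798 = 56391 W
P_out = η·P_in = 0.85 × 56391 = 47932 W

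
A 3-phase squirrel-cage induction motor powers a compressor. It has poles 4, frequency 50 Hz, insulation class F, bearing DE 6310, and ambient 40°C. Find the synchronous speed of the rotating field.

n_s = 120f/p = 120×50/4 = 1500 rpm

1500 rpm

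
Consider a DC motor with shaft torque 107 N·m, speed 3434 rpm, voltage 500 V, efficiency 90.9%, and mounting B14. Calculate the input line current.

84.7 A

ω = 2π×3434/60 = 359.6 rad/s; P_out = τω = 107 × 359.6 = 38477 W
P_in = P_out / η = 38477 / 0.909 = 42329 W
I = P_in / V = 42329 / 500 = 84.7 A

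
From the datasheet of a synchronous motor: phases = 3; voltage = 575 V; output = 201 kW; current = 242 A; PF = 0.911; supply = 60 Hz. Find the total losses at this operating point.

18600 W

P_in = √3·V·I·cosφ = 1.732×575×242×0.911 = 219558 W
P_out = 201000 W
Losses = P_in − P_out = 219558 − 201000 = 18558 W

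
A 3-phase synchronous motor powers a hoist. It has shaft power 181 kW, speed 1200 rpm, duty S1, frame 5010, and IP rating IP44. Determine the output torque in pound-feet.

1060 lb·ft

ω = 2π × 1200/60 = 125.7 rad/s
τ = P/ω = 181000/125.7 = 1440 N·m
In lb·ft: 1440/1.356 = 1060 lb·ft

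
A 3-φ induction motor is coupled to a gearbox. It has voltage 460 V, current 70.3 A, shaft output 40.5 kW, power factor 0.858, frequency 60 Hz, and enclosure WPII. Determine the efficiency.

84.3 %

P_out = 40.5 kW = 40500 W
P_in = √3·V_L·I_L·cosφ = 1.732 × 460 × 70.3 × 0.858 = 48056 W
η = P_out / P_in = 40500 / 48056 = 0.843 = 84.3%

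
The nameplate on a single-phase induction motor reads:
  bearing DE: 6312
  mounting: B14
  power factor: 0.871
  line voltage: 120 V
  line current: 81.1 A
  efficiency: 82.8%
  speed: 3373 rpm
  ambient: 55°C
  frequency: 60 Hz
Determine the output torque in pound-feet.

P_in = V·I·cosφ = 120 × 81.1 × 0.871 = 8477 W
P_out = η·P_in = 0.828 × 8477 = 7019 W
n = 3373 rpm
ω = 2π×3373/60 = 353.2 rad/s
τ = P_out/ω = 7019/353.2 = 19.87 N·m
In lb·ft: 19.87/1.356 = 14.7 lb·ft

14.7 lb·ft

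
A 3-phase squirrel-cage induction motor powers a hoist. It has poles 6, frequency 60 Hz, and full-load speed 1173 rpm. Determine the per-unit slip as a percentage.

2.25 %

n_s = 120f/p = 120×60/6 = 1200 rpm
s = (n_s − n)/n_s = (1200 − 1173)/1200 = 0.0225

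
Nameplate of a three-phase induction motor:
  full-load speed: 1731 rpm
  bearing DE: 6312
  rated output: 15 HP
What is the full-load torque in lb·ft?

45.5 lb·ft

P_out = 15 × 746 = 11190 W
ω = 2π × 1731/60 = 181.3 rad/s
τ = P_out/ω = 11190/181.3 = 61.72 N·m
In lb·ft: 61.72/1.356 = 45.5 lb·ft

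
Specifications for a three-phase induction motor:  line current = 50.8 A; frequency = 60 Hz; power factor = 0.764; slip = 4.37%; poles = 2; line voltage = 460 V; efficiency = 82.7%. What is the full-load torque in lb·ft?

P_in = √3·V·I·cosφ = 1.732 × 460 × 50.8 × 0.764 = 30922 W
P_out = η·P_in = 0.827 × 30922 = 25572 W
n_s = 120×60/2 = 3600 rpm; n = 3600×(1−0.0437) = 3443 rpm
ω = 2π×3443/60 = 360.6 rad/s
τ = P_out/ω = 25572/360.6 = 70.92 N·m
In lb·ft: 70.92/1.356 = 52.3 lb·ft

52.3 lb·ft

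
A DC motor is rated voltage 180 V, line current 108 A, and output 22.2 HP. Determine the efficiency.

P_out = 22.2 × 746 = 16561 W
P_in = V·I = 180 × 108 = 19440 W
η = P_out / P_in = 16561 / 19440 = 0.852 = 85.2%

85.2 %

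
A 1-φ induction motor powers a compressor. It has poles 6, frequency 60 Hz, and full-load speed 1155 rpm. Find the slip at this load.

3.75 %

n_s = 120f/p = 120×60/6 = 1200 rpm
s = (n_s − n)/n_s = (1200 − 1155)/1200 = 0.0375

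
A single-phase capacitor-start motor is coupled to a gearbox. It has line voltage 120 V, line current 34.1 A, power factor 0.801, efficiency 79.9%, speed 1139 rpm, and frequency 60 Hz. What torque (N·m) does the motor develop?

22 N·m

P_in = V·I·cosφ = 120 × 34.1 × 0.801 = 3278 W
P_out = η·P_in = 0.799 × 3278 = 2619 W
n = 1139 rpm
ω = 2π×1139/60 = 119.3 rad/s
τ = P_out/ω = 2619/119.3 = 22 N·m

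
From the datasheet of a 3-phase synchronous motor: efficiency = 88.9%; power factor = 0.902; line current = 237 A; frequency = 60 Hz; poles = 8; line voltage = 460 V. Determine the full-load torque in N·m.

1610 N·m

P_in = √3·V·I·cosφ = 1.732 × 460 × 237 × 0.902 = 170318 W
P_out = η·P_in = 0.889 × 170318 = 151413 W
n = n_s = 120×60/8 = 900 rpm (synchronous)
ω = 2π×900/60 = 94.25 rad/s
τ = P_out/ω = 151413/94.25 = 1610 N·m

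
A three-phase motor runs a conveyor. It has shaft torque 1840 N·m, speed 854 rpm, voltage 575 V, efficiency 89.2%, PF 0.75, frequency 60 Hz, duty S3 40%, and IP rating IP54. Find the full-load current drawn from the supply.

247 A

ω = 2π×854/60 = 89.43 rad/s; P_out = τω = 1840 × 89.43 = 164551 W
P_in = P_out / η = 164551 / 0.892 = 184474 W
I_L = P_in / (√3·V_L·cosφ) = 184474 / (1.732 × 575 × 0.75) = 247 A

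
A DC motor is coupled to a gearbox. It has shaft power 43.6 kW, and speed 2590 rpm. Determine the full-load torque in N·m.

ω = 2π × 2590/60 = 271.2 rad/s
τ = P/ω = 43600/271.2 = 161 N·m

161 N·m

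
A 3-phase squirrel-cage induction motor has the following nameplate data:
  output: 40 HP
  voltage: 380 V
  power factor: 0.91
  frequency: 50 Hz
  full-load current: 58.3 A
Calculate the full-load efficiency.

85.5 %

P_out = 40 × 746 = 29840 W
P_in = √3·V_L·I_L·cosφ = 1.732 × 380 × 58.3 × 0.91 = 34917 W
η = P_out / P_in = 29840 / 34917 = 0.855 = 85.5%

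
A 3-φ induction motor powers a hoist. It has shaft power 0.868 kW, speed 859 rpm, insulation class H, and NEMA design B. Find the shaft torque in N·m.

ω = 2π × 859/60 = 89.95 rad/s
τ = P/ω = 868/89.95 = 9.65 N·m

9.65 N·m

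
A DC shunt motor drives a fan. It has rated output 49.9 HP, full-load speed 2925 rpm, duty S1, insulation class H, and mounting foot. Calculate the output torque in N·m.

P_out = 49.9 × 746 = 37225 W
ω = 2π × 2925/60 = 306.3 rad/s
τ = P_out/ω = 37225/306.3 = 122 N·m

122 N·m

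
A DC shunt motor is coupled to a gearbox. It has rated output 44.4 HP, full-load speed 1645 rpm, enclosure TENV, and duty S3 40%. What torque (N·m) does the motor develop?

P_out = 44.4 × 746 = 33122 W
ω = 2π × 1645/60 = 172.3 rad/s
τ = P_out/ω = 33122/172.3 = 192 N·m

192 N·m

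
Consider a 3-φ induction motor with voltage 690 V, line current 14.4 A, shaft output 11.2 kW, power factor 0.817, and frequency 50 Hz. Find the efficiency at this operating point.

79.7 %

P_out = 11.2 kW = 11200 W
P_in = √3·V_L·I_L·cosφ = 1.732 × 690 × 14.4 × 0.817 = 14060 W
η = P_out / P_in = 11200 / 14060 = 0.797 = 79.7%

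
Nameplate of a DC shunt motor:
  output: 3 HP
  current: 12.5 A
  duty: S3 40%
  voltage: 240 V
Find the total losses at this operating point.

762 W

P_in = V·I = 240×12.5 = 3000 W
P_out = 3×746 = 2238 W
Losses = P_in − P_out = 3000 − 2238 = 762 W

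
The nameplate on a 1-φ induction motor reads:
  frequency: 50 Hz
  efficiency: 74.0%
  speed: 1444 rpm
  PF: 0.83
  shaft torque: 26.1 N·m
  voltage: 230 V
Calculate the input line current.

27.9 A

ω = 2π×1444/60 = 151.2 rad/s; P_out = τω = 26.1 × 151.2 = 3946 W
P_in = P_out / η = 3946 / 0.740 = 5332 W
I = P_in / (V·cosφ) = 5332 / (230 × 0.83) = 27.9 A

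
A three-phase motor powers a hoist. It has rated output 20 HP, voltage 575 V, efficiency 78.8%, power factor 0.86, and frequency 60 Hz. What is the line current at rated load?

22.1 A

P_out = 20 × 746 = 14920 W
P_in = P_out / η = 14920 / 0.788 = 18934 W
I_L = P_in / (√3·V_L·cosφ) = 18934 / (1.732 × 575 × 0.86) = 22.1 A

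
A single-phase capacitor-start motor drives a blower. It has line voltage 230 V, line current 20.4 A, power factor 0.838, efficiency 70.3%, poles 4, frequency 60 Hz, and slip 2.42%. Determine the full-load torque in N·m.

P_in = V·I·cosφ = 230 × 20.4 × 0.838 = 3932 W
P_out = η·P_in = 0.703 × 3932 = 2764 W
n_s = 120×60/4 = 1800 rpm; n = 1800×(1−0.0242) = 1756 rpm
ω = 2π×1756/60 = 183.9 rad/s
τ = P_out/ω = 2764/183.9 = 15 N·m

15 N·m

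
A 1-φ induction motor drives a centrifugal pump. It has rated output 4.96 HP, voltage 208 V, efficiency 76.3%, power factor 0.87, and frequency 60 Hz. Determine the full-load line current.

P_out = 4.96 × 746 = 3700 W
P_in = P_out / η = 3700 / 0.763 = 4849 W
I = P_in / (V·cosφ) = 4849 / (208 × 0.87) = 26.8 A

26.8 A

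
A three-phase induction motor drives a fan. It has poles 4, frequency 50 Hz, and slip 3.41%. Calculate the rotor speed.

1449 rpm

n_s = 120f/p = 120×50/4 = 1500 rpm
n = n_s(1 − s) = 1500 × (1 − 0.0341) = 1449 rpm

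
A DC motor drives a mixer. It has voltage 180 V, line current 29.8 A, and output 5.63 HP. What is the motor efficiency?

P_out = 5.63 × 746 = 4200 W
P_in = V·I = 180 × 29.8 = 5364 W
η = P_out / P_in = 4200 / 5364 = 0.783 = 78.3%

78.3 %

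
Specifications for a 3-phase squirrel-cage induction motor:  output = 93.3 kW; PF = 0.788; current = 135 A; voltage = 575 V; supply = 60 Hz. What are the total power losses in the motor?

12600 W

P_in = √3·V·I·cosφ = 1.732×575×135×0.788 = 105944 W
P_out = 93300 W
Losses = P_in − P_out = 105944 − 93300 = 12644 W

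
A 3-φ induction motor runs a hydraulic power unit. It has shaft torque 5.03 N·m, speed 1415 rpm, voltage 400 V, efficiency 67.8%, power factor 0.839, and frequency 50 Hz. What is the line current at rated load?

1.89 A

ω = 2π×1415/60 = 148.2 rad/s; P_out = τω = 5.03 × 148.2 = 745 W
P_in = P_out / η = 745 / 0.678 = 1099 W
I_L = P_in / (√3·V_L·cosφ) = 1099 / (1.732 × 400 × 0.839) = 1.89 A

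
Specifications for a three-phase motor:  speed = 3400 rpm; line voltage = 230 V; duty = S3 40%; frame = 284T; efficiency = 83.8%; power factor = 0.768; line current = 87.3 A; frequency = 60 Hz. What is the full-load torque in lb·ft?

P_in = √3·V·I·cosφ = 1.732 × 230 × 87.3 × 0.768 = 26709 W
P_out = η·P_in = 0.838 × 26709 = 22382 W
n = 3400 rpm
ω = 2π×3400/60 = 356 rad/s
τ = P_out/ω = 22382/356 = 62.87 N·m
In lb·ft: 62.87/1.356 = 46.4 lb·ft

46.4 lb·ft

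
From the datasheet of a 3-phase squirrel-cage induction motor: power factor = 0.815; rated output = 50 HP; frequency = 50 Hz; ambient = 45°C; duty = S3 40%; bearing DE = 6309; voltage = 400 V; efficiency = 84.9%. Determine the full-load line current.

P_out = 50 × 746 = 37300 W
P_in = P_out / η = 37300 / 0.849 = 43934 W
I_L = P_in / (√3·V_L·cosφ) = 43934 / (1.732 × 400 × 0.815) = 77.8 A

77.8 A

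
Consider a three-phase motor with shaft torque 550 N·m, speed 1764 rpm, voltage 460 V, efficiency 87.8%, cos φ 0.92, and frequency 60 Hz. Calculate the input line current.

158 A

ω = 2π×1764/60 = 184.7 rad/s; P_out = τω = 550 × 184.7 = 101585 W
P_in = P_out / η = 101585 / 0.878 = 115700 W
I_L = P_in / (√3·V_L·cosφ) = 115700 / (1.732 × 460 × 0.92) = 158 A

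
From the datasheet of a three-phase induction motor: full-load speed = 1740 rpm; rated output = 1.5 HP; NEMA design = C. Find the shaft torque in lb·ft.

P_out = 1.5 × 746 = 1119 W
ω = 2π × 1740/60 = 182.2 rad/s
τ = P_out/ω = 1119/182.2 = 6.142 N·m
In lb·ft: 6.142/1.356 = 4.53 lb·ft

4.53 lb·ft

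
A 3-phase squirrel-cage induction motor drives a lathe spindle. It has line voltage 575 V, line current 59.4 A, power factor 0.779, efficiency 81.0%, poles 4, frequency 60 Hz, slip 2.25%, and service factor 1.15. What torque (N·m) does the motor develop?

203 N·m

P_in = √3·V·I·cosφ = 1.732 × 575 × 59.4 × 0.779 = 46083 W
P_out = η·P_in = 0.81 × 46083 = 37327 W
n_s = 120×60/4 = 1800 rpm; n = 1800×(1−0.0225) = 1760 rpm
ω = 2π×1760/60 = 184.3 rad/s
τ = P_out/ω = 37327/184.3 = 203 N·m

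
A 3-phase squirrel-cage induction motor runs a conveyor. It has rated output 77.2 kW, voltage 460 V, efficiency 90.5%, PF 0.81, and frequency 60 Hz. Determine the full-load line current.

132 A

P_out = 77.2 kW = 77200 W
P_in = P_out / η = 77200 / 0.905 = 85304 W
I_L = P_in / (√3·V_L·cosφ) = 85304 / (1.732 × 460 × 0.81) = 132 A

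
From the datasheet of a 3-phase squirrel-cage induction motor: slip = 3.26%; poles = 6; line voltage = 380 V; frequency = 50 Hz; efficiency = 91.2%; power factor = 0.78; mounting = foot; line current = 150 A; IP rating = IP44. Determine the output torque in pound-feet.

P_in = √3·V·I·cosφ = 1.732 × 380 × 150 × 0.78 = 77005 W
P_out = η·P_in = 0.912 × 77005 = 70229 W
n_s = 120×50/6 = 1000 rpm; n = 1000×(1−0.0326) = 967 rpm
ω = 2π×967/60 = 101.3 rad/s
τ = P_out/ω = 70229/101.3 = 693.3 N·m
In lb·ft: 693.3/1.356 = 511 lb·ft

511 lb·ft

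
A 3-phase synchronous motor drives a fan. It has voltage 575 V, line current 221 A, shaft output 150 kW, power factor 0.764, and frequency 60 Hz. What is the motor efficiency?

89.2 %

P_out = 150 kW = 150000 W
P_in = √3·V_L·I_L·cosφ = 1.732 × 575 × 221 × 0.764 = 168152 W
η = P_out / P_in = 150000 / 168152 = 0.892 = 89.2%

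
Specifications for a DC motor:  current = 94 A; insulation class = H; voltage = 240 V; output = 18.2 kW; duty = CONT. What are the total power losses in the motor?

4360 W

P_in = V·I = 240×94 = 22560 W
P_out = 18200 W
Losses = P_in − P_out = 22560 − 18200 = 4360 W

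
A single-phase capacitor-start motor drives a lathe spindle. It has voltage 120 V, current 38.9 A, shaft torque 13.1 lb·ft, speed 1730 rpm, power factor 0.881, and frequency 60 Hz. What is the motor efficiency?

τ = 13.1 lb·ft × 1.356 = 17.76 N·m
ω = 2π × 1730/60 = 181.2 rad/s; P_out = τω = 17.76 × 181.2 = 3218 W
P_in = V·I·cosφ = 120 × 38.9 × 0.881 = 4113 W
η = P_out / P_in = 3218 / 4113 = 0.782 = 78.2%

78.2 %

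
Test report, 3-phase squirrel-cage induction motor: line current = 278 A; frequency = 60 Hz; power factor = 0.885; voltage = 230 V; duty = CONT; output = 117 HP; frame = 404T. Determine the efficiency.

P_out = 117 × 746 = 87282 W
P_in = √3·V_L·I_L·cosφ = 1.732 × 230 × 278 × 0.885 = 98009 W
η = P_out / P_in = 87282 / 98009 = 0.891 = 89.1%

89.1 %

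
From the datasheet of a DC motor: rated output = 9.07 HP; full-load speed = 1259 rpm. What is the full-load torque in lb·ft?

P_out = 9.07 × 746 = 6766 W
ω = 2π × 1259/60 = 131.8 rad/s
τ = P_out/ω = 6766/131.8 = 51.34 N·m
In lb·ft: 51.34/1.356 = 37.9 lb·ft

37.9 lb·ft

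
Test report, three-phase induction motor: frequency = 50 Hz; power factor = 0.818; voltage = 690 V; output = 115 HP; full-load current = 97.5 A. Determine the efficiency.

90.0 %

P_out = 115 × 746 = 85790 W
P_in = √3·V_L·I_L·cosφ = 1.732 × 690 × 97.5 × 0.818 = 95314 W
η = P_out / P_in = 85790 / 95314 = 0.900 = 90.0%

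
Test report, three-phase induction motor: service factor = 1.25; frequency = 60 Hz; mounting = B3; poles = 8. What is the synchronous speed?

n_s = 120f/p = 120×60/8 = 900 rpm

900 rpm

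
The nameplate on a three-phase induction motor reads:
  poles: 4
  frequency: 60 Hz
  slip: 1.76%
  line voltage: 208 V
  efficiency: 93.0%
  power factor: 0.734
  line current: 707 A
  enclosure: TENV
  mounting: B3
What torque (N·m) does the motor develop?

P_in = √3·V·I·cosφ = 1.732 × 208 × 707 × 0.734 = 186951 W
P_out = η·P_in = 0.93 × 186951 = 173864 W
n_s = 120×60/4 = 1800 rpm; n = 1800×(1−0.0176) = 1768 rpm
ω = 2π×1768/60 = 185.1 rad/s
τ = P_out/ω = 173864/185.1 = 939 N·m

939 N·m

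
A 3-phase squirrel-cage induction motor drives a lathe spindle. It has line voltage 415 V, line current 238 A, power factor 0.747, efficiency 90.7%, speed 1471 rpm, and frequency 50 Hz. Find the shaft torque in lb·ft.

P_in = √3·V·I·cosφ = 1.732 × 415 × 238 × 0.747 = 127789 W
P_out = η·P_in = 0.907 × 127789 = 115905 W
n = 1471 rpm
ω = 2π×1471/60 = 154 rad/s
τ = P_out/ω = 115905/154 = 752.6 N·m
In lb·ft: 752.6/1.356 = 555 lb·ft

555 lb·ft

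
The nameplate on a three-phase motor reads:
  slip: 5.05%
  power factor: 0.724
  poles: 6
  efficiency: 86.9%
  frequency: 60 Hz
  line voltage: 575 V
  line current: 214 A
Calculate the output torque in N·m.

1120 N·m

P_in = √3·V·I·cosφ = 1.732 × 575 × 214 × 0.724 = 154301 W
P_out = η·P_in = 0.869 × 154301 = 134088 W
n_s = 120×60/6 = 1200 rpm; n = 1200×(1−0.0505) = 1139 rpm
ω = 2π×1139/60 = 119.3 rad/s
τ = P_out/ω = 134088/119.3 = 1120 N·m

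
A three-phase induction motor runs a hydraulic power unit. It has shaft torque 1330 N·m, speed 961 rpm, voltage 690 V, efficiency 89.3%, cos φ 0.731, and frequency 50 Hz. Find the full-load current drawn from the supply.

172 A

ω = 2π×961/60 = 100.6 rad/s; P_out = τω = 1330 × 100.6 = 133798 W
P_in = P_out / η = 133798 / 0.893 = 149830 W
I_L = P_in / (√3·V_L·cosφ) = 149830 / (1.732 × 690 × 0.731) = 172 A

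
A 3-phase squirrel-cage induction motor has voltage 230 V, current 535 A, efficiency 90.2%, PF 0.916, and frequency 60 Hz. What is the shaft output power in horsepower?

236 HP

P_in = √3·V·I·cosφ = 1.732 × 230 × 535 × 0.916 = 195220 W
P_out = η·P_in = 0.902 × 195220 = 176088 W
= 176088/746 = 236 HP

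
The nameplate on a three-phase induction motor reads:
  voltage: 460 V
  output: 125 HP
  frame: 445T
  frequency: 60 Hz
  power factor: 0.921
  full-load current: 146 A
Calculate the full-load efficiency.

P_out = 125 × 746 = 93250 W
P_in = √3·V_L·I_L·cosφ = 1.732 × 460 × 146 × 0.921 = 107132 W
η = P_out / P_in = 93250 / 107132 = 0.870 = 87.0%

87.0 %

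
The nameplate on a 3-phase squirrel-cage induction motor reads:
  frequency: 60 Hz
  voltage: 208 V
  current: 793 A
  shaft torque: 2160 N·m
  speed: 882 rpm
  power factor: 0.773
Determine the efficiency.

ω = 2π × 882/60 = 92.36 rad/s; P_out = τω = 2160 × 92.36 = 199498 W
P_in = √3·V_L·I_L·cosφ = 1.732 × 208 × 793 × 0.773 = 220833 W
η = P_out / P_in = 199498 / 220833 = 0.903 = 90.3%

90.3 %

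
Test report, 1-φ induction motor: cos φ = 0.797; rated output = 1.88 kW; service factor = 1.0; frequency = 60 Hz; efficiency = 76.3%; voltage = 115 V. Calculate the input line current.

26.9 A

P_out = 1.88 kW = 1880 W
P_in = P_out / η = 1880 / 0.763 = 2464 W
I = P_in / (V·cosφ) = 2464 / (115 × 0.797) = 26.9 A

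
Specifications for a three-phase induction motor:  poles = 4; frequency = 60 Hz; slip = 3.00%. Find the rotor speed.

n_s = 120f/p = 120×60/4 = 1800 rpm
n = n_s(1 − s) = 1800 × (1 − 0.03) = 1746 rpm

1746 rpm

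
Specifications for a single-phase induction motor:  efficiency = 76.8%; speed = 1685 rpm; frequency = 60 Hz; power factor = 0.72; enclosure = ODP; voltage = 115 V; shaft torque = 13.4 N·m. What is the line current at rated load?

37.2 A

ω = 2π×1685/60 = 176.5 rad/s; P_out = τω = 13.4 × 176.5 = 2365 W
P_in = P_out / η = 2365 / 0.768 = 3079 W
I = P_in / (V·cosφ) = 3079 / (115 × 0.72) = 37.2 A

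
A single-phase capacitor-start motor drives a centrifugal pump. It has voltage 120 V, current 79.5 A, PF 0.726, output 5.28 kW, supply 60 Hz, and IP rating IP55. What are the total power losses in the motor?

P_in = V·I·cosφ = 120×79.5×0.726 = 6926 W
P_out = 5280 W
Losses = P_in − P_out = 6926 − 5280 = 1646 W

1.65 kW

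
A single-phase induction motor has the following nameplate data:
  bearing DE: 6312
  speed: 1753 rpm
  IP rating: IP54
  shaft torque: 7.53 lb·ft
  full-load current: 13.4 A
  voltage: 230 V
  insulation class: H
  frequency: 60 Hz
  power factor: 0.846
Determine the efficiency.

τ = 7.53 lb·ft × 1.356 = 10.21 N·m
ω = 2π × 1753/60 = 183.6 rad/s; P_out = τω = 10.21 × 183.6 = 1875 W
P_in = V·I·cosφ = 230 × 13.4 × 0.846 = 2607 W
η = P_out / P_in = 1875 / 2607 = 0.719 = 71.9%

71.9 %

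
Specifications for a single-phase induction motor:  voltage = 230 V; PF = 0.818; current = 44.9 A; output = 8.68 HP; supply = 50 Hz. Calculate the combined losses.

1970 W

P_in = V·I·cosφ = 230×44.9×0.818 = 8447 W
P_out = 8.68×746 = 6475 W
Losses = P_in − P_out = 8447 − 6475 = 1972 W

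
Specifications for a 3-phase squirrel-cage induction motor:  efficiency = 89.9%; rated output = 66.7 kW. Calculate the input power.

P_out = 66700 W
P_in = P_out/η = 66700/0.899 = 74194 W = 74.2 kW

74.2 kW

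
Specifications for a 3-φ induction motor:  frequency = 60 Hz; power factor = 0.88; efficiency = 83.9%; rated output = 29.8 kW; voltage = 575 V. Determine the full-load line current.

P_out = 29.8 kW = 29800 W
P_in = P_out / η = 29800 / 0.839 = 35518 W
I_L = P_in / (√3·V_L·cosφ) = 35518 / (1.732 × 575 × 0.88) = 40.5 A

40.5 A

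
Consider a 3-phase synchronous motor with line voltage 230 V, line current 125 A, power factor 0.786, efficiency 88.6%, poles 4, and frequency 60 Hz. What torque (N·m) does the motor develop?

184 N·m

P_in = √3·V·I·cosφ = 1.732 × 230 × 125 × 0.786 = 39139 W
P_out = η·P_in = 0.886 × 39139 = 34677 W
n = n_s = 120×60/4 = 1800 rpm (synchronous)
ω = 2π×1800/60 = 188.5 rad/s
τ = P_out/ω = 34677/188.5 = 184 N·m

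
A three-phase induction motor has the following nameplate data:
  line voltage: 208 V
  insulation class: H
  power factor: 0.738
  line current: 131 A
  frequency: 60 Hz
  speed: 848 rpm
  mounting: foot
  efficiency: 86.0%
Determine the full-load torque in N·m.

337 N·m

P_in = √3·V·I·cosφ = 1.732 × 208 × 131 × 0.738 = 34829 W
P_out = η·P_in = 0.86 × 34829 = 29953 W
n = 848 rpm
ω = 2π×848/60 = 88.8 rad/s
τ = P_out/ω = 29953/88.8 = 337 N·m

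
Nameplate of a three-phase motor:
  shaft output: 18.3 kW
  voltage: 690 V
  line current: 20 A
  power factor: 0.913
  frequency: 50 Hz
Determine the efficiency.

P_out = 18.3 kW = 18300 W
P_in = √3·V_L·I_L·cosφ = 1.732 × 690 × 20 × 0.913 = 21822 W
η = P_out / P_in = 18300 / 21822 = 0.839 = 83.9%

83.9 %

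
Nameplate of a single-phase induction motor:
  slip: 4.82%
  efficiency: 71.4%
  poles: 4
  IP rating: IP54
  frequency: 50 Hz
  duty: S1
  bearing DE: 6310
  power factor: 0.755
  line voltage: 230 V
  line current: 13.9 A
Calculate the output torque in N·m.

P_in = V·I·cosφ = 230 × 13.9 × 0.755 = 2414 W
P_out = η·P_in = 0.714 × 2414 = 1724 W
n_s = 120×50/4 = 1500 rpm; n = 1500×(1−0.0482) = 1428 rpm
ω = 2π×1428/60 = 149.5 rad/s
τ = P_out/ω = 1724/149.5 = 11.5 N·m

11.5 N·m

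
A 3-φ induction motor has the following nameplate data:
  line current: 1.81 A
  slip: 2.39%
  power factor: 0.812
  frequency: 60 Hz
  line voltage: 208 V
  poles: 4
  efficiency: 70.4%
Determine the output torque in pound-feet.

1.49 lb·ft

P_in = √3·V·I·cosφ = 1.732 × 208 × 1.81 × 0.812 = 529 W
P_out = η·P_in = 0.704 × 529 = 372 W
n_s = 120×60/4 = 1800 rpm; n = 1800×(1−0.0239) = 1757 rpm
ω = 2π×1757/60 = 184 rad/s
τ = P_out/ω = 372/184 = 2.022 N·m
In lb·ft: 2.022/1.356 = 1.49 lb·ft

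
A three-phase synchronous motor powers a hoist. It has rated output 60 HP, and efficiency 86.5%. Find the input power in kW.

51.7 kW

P_out = 60 × 746 = 44760 W
P_in = P_out/η = 44760/0.865 = 51746 W = 51.7 kW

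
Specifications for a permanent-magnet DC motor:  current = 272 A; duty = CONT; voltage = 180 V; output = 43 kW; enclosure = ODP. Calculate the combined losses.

5960 W

P_in = V·I = 180×272 = 48960 W
P_out = 43000 W
Losses = P_in − P_out = 48960 − 43000 = 5960 W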